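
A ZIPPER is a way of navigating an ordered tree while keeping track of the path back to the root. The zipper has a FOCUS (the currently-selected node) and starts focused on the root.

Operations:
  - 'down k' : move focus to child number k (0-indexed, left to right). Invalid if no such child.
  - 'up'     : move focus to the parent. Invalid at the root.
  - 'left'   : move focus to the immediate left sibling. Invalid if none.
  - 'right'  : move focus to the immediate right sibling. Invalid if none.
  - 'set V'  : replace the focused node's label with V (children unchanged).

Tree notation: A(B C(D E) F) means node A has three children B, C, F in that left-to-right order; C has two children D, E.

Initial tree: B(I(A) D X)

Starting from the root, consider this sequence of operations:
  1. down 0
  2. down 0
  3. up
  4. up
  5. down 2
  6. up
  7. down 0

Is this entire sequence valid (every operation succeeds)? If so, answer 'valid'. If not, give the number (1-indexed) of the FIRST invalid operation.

Step 1 (down 0): focus=I path=0 depth=1 children=['A'] left=[] right=['D', 'X'] parent=B
Step 2 (down 0): focus=A path=0/0 depth=2 children=[] left=[] right=[] parent=I
Step 3 (up): focus=I path=0 depth=1 children=['A'] left=[] right=['D', 'X'] parent=B
Step 4 (up): focus=B path=root depth=0 children=['I', 'D', 'X'] (at root)
Step 5 (down 2): focus=X path=2 depth=1 children=[] left=['I', 'D'] right=[] parent=B
Step 6 (up): focus=B path=root depth=0 children=['I', 'D', 'X'] (at root)
Step 7 (down 0): focus=I path=0 depth=1 children=['A'] left=[] right=['D', 'X'] parent=B

Answer: valid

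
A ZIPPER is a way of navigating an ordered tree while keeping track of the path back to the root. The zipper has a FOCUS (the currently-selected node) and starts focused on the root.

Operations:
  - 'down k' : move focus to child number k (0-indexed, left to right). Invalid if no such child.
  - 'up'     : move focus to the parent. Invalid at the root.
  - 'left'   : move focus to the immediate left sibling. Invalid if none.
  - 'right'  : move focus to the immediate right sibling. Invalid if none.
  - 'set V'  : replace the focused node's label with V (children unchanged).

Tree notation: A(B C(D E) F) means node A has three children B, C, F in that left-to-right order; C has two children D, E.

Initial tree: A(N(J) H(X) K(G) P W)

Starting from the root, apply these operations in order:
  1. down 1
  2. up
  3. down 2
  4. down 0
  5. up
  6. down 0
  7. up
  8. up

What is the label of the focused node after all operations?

Answer: A

Derivation:
Step 1 (down 1): focus=H path=1 depth=1 children=['X'] left=['N'] right=['K', 'P', 'W'] parent=A
Step 2 (up): focus=A path=root depth=0 children=['N', 'H', 'K', 'P', 'W'] (at root)
Step 3 (down 2): focus=K path=2 depth=1 children=['G'] left=['N', 'H'] right=['P', 'W'] parent=A
Step 4 (down 0): focus=G path=2/0 depth=2 children=[] left=[] right=[] parent=K
Step 5 (up): focus=K path=2 depth=1 children=['G'] left=['N', 'H'] right=['P', 'W'] parent=A
Step 6 (down 0): focus=G path=2/0 depth=2 children=[] left=[] right=[] parent=K
Step 7 (up): focus=K path=2 depth=1 children=['G'] left=['N', 'H'] right=['P', 'W'] parent=A
Step 8 (up): focus=A path=root depth=0 children=['N', 'H', 'K', 'P', 'W'] (at root)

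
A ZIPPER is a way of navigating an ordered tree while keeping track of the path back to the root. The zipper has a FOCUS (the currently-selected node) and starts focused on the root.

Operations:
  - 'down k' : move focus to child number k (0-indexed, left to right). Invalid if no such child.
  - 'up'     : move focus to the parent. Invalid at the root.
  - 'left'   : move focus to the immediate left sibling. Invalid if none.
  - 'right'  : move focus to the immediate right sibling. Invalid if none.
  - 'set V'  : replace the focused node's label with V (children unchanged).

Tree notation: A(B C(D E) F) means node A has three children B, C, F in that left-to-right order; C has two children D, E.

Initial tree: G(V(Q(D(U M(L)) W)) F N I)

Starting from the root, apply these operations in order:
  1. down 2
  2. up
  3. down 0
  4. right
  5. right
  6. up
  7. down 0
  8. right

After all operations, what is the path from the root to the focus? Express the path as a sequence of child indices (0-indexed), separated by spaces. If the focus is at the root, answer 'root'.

Step 1 (down 2): focus=N path=2 depth=1 children=[] left=['V', 'F'] right=['I'] parent=G
Step 2 (up): focus=G path=root depth=0 children=['V', 'F', 'N', 'I'] (at root)
Step 3 (down 0): focus=V path=0 depth=1 children=['Q'] left=[] right=['F', 'N', 'I'] parent=G
Step 4 (right): focus=F path=1 depth=1 children=[] left=['V'] right=['N', 'I'] parent=G
Step 5 (right): focus=N path=2 depth=1 children=[] left=['V', 'F'] right=['I'] parent=G
Step 6 (up): focus=G path=root depth=0 children=['V', 'F', 'N', 'I'] (at root)
Step 7 (down 0): focus=V path=0 depth=1 children=['Q'] left=[] right=['F', 'N', 'I'] parent=G
Step 8 (right): focus=F path=1 depth=1 children=[] left=['V'] right=['N', 'I'] parent=G

Answer: 1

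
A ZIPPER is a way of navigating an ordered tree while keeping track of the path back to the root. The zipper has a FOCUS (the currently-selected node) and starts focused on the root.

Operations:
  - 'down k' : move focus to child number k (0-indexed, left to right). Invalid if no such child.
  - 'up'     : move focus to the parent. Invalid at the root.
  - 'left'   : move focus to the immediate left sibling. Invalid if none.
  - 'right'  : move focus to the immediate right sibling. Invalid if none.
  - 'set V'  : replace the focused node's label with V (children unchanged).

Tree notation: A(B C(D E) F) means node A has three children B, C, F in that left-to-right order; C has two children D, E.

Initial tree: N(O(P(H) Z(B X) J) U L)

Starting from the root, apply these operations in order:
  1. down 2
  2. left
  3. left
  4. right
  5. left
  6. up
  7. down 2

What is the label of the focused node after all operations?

Step 1 (down 2): focus=L path=2 depth=1 children=[] left=['O', 'U'] right=[] parent=N
Step 2 (left): focus=U path=1 depth=1 children=[] left=['O'] right=['L'] parent=N
Step 3 (left): focus=O path=0 depth=1 children=['P', 'Z', 'J'] left=[] right=['U', 'L'] parent=N
Step 4 (right): focus=U path=1 depth=1 children=[] left=['O'] right=['L'] parent=N
Step 5 (left): focus=O path=0 depth=1 children=['P', 'Z', 'J'] left=[] right=['U', 'L'] parent=N
Step 6 (up): focus=N path=root depth=0 children=['O', 'U', 'L'] (at root)
Step 7 (down 2): focus=L path=2 depth=1 children=[] left=['O', 'U'] right=[] parent=N

Answer: L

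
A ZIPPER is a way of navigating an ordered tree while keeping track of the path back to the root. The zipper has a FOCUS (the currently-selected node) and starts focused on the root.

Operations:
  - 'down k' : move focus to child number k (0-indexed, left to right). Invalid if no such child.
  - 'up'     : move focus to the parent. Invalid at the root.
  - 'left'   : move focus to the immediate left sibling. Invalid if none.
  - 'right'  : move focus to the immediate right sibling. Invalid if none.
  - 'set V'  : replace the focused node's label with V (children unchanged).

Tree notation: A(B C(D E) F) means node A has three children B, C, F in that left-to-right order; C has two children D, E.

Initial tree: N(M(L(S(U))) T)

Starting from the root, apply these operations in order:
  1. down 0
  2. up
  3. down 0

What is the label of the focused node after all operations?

Answer: M

Derivation:
Step 1 (down 0): focus=M path=0 depth=1 children=['L'] left=[] right=['T'] parent=N
Step 2 (up): focus=N path=root depth=0 children=['M', 'T'] (at root)
Step 3 (down 0): focus=M path=0 depth=1 children=['L'] left=[] right=['T'] parent=N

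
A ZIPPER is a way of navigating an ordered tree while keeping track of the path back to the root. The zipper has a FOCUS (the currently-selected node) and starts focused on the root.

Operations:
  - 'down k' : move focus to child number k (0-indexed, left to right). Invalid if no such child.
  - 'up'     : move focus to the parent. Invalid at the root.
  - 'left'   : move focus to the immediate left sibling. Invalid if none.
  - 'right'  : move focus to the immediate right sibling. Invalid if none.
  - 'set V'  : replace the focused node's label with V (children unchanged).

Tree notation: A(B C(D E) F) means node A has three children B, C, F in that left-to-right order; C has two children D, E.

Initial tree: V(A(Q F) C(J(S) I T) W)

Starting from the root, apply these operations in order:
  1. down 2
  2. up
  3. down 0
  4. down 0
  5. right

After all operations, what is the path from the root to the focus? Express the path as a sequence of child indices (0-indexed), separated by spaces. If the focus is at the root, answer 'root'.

Step 1 (down 2): focus=W path=2 depth=1 children=[] left=['A', 'C'] right=[] parent=V
Step 2 (up): focus=V path=root depth=0 children=['A', 'C', 'W'] (at root)
Step 3 (down 0): focus=A path=0 depth=1 children=['Q', 'F'] left=[] right=['C', 'W'] parent=V
Step 4 (down 0): focus=Q path=0/0 depth=2 children=[] left=[] right=['F'] parent=A
Step 5 (right): focus=F path=0/1 depth=2 children=[] left=['Q'] right=[] parent=A

Answer: 0 1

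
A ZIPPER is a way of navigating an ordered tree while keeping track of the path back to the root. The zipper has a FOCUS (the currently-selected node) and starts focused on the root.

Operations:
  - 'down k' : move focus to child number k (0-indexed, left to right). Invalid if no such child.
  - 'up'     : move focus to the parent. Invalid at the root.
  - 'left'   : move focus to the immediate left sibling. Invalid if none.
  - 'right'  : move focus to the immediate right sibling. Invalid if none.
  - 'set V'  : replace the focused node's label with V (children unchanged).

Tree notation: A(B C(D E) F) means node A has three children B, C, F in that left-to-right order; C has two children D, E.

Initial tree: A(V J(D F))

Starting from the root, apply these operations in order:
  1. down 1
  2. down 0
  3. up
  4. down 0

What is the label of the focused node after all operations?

Answer: D

Derivation:
Step 1 (down 1): focus=J path=1 depth=1 children=['D', 'F'] left=['V'] right=[] parent=A
Step 2 (down 0): focus=D path=1/0 depth=2 children=[] left=[] right=['F'] parent=J
Step 3 (up): focus=J path=1 depth=1 children=['D', 'F'] left=['V'] right=[] parent=A
Step 4 (down 0): focus=D path=1/0 depth=2 children=[] left=[] right=['F'] parent=J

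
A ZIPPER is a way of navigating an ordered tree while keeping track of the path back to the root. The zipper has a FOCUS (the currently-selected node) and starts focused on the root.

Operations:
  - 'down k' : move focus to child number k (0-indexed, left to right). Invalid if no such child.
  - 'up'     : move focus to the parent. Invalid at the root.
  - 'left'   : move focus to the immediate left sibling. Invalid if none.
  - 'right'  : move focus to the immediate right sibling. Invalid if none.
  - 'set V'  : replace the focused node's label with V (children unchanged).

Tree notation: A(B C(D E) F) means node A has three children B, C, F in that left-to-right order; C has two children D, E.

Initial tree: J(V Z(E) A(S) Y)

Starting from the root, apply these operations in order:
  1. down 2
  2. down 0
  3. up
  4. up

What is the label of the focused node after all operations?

Step 1 (down 2): focus=A path=2 depth=1 children=['S'] left=['V', 'Z'] right=['Y'] parent=J
Step 2 (down 0): focus=S path=2/0 depth=2 children=[] left=[] right=[] parent=A
Step 3 (up): focus=A path=2 depth=1 children=['S'] left=['V', 'Z'] right=['Y'] parent=J
Step 4 (up): focus=J path=root depth=0 children=['V', 'Z', 'A', 'Y'] (at root)

Answer: J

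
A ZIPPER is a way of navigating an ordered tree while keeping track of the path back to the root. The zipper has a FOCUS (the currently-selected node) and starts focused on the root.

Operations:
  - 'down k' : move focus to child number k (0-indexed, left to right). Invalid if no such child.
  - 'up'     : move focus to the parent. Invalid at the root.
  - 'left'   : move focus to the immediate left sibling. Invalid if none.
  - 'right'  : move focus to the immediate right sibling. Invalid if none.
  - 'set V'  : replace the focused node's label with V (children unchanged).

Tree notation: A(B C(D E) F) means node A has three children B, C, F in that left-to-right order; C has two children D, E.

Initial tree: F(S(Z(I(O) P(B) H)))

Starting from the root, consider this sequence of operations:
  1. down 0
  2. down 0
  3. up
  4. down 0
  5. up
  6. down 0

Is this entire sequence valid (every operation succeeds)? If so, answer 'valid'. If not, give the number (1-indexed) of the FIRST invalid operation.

Answer: valid

Derivation:
Step 1 (down 0): focus=S path=0 depth=1 children=['Z'] left=[] right=[] parent=F
Step 2 (down 0): focus=Z path=0/0 depth=2 children=['I', 'P', 'H'] left=[] right=[] parent=S
Step 3 (up): focus=S path=0 depth=1 children=['Z'] left=[] right=[] parent=F
Step 4 (down 0): focus=Z path=0/0 depth=2 children=['I', 'P', 'H'] left=[] right=[] parent=S
Step 5 (up): focus=S path=0 depth=1 children=['Z'] left=[] right=[] parent=F
Step 6 (down 0): focus=Z path=0/0 depth=2 children=['I', 'P', 'H'] left=[] right=[] parent=S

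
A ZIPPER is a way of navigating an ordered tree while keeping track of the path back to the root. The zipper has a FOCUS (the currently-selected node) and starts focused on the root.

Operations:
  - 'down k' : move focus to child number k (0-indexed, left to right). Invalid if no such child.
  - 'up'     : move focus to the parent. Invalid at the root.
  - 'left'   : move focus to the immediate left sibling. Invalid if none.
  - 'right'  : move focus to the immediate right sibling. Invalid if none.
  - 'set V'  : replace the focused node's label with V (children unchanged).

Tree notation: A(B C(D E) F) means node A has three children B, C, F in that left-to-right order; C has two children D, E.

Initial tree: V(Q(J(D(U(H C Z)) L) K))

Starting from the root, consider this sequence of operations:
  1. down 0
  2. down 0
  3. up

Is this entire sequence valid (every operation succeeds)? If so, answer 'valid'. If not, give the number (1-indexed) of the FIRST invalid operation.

Answer: valid

Derivation:
Step 1 (down 0): focus=Q path=0 depth=1 children=['J', 'K'] left=[] right=[] parent=V
Step 2 (down 0): focus=J path=0/0 depth=2 children=['D', 'L'] left=[] right=['K'] parent=Q
Step 3 (up): focus=Q path=0 depth=1 children=['J', 'K'] left=[] right=[] parent=V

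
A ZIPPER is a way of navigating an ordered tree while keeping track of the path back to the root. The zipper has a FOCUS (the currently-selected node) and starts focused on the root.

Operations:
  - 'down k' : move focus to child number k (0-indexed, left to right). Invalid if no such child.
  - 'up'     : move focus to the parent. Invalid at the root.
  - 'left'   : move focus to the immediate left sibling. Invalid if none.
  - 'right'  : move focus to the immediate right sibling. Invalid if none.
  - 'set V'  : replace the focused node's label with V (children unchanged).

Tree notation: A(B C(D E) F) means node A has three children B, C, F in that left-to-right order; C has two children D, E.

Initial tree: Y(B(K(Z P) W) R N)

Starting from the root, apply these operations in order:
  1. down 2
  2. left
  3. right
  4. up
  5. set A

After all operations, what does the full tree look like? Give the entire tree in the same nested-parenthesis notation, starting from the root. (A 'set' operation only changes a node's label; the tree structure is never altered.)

Step 1 (down 2): focus=N path=2 depth=1 children=[] left=['B', 'R'] right=[] parent=Y
Step 2 (left): focus=R path=1 depth=1 children=[] left=['B'] right=['N'] parent=Y
Step 3 (right): focus=N path=2 depth=1 children=[] left=['B', 'R'] right=[] parent=Y
Step 4 (up): focus=Y path=root depth=0 children=['B', 'R', 'N'] (at root)
Step 5 (set A): focus=A path=root depth=0 children=['B', 'R', 'N'] (at root)

Answer: A(B(K(Z P) W) R N)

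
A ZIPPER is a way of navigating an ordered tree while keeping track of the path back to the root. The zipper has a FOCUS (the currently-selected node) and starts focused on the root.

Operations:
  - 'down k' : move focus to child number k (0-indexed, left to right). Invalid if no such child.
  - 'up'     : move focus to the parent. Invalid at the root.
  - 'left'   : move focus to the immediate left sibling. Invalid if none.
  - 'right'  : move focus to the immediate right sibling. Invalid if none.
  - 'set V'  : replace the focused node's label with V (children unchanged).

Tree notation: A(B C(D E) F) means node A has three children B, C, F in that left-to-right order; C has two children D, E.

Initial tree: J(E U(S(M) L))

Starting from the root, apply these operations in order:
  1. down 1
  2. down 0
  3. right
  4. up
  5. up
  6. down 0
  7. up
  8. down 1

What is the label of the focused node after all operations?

Step 1 (down 1): focus=U path=1 depth=1 children=['S', 'L'] left=['E'] right=[] parent=J
Step 2 (down 0): focus=S path=1/0 depth=2 children=['M'] left=[] right=['L'] parent=U
Step 3 (right): focus=L path=1/1 depth=2 children=[] left=['S'] right=[] parent=U
Step 4 (up): focus=U path=1 depth=1 children=['S', 'L'] left=['E'] right=[] parent=J
Step 5 (up): focus=J path=root depth=0 children=['E', 'U'] (at root)
Step 6 (down 0): focus=E path=0 depth=1 children=[] left=[] right=['U'] parent=J
Step 7 (up): focus=J path=root depth=0 children=['E', 'U'] (at root)
Step 8 (down 1): focus=U path=1 depth=1 children=['S', 'L'] left=['E'] right=[] parent=J

Answer: U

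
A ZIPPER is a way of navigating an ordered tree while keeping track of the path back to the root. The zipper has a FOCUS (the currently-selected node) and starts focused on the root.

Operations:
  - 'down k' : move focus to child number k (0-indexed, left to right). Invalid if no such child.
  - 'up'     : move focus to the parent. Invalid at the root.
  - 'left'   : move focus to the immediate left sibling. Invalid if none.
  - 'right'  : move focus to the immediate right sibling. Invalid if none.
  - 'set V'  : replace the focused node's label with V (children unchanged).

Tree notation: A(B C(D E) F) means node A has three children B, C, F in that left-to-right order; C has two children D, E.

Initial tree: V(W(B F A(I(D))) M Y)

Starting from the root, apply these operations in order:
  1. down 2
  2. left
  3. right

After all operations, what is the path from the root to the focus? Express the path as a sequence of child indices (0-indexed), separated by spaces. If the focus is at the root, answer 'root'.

Step 1 (down 2): focus=Y path=2 depth=1 children=[] left=['W', 'M'] right=[] parent=V
Step 2 (left): focus=M path=1 depth=1 children=[] left=['W'] right=['Y'] parent=V
Step 3 (right): focus=Y path=2 depth=1 children=[] left=['W', 'M'] right=[] parent=V

Answer: 2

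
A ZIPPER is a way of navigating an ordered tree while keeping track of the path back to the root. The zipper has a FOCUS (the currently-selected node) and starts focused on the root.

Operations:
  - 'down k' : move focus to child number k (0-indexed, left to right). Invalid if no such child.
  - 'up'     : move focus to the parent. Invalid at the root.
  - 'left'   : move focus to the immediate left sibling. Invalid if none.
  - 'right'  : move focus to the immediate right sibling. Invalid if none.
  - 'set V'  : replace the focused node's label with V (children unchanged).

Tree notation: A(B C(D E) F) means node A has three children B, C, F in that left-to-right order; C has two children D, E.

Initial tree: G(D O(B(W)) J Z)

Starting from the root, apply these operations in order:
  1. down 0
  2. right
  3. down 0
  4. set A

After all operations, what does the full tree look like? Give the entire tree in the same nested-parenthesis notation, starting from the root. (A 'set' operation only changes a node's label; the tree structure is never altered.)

Answer: G(D O(A(W)) J Z)

Derivation:
Step 1 (down 0): focus=D path=0 depth=1 children=[] left=[] right=['O', 'J', 'Z'] parent=G
Step 2 (right): focus=O path=1 depth=1 children=['B'] left=['D'] right=['J', 'Z'] parent=G
Step 3 (down 0): focus=B path=1/0 depth=2 children=['W'] left=[] right=[] parent=O
Step 4 (set A): focus=A path=1/0 depth=2 children=['W'] left=[] right=[] parent=O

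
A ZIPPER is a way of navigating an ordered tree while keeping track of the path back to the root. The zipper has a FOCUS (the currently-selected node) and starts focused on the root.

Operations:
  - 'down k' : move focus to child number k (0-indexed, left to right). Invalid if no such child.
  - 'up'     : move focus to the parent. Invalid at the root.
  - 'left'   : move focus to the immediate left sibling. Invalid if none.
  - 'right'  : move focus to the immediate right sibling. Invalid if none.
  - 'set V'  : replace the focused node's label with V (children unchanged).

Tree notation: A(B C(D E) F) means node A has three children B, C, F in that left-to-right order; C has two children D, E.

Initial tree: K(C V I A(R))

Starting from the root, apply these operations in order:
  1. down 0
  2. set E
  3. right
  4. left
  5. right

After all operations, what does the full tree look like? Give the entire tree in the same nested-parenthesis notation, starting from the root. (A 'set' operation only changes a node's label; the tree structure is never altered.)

Step 1 (down 0): focus=C path=0 depth=1 children=[] left=[] right=['V', 'I', 'A'] parent=K
Step 2 (set E): focus=E path=0 depth=1 children=[] left=[] right=['V', 'I', 'A'] parent=K
Step 3 (right): focus=V path=1 depth=1 children=[] left=['E'] right=['I', 'A'] parent=K
Step 4 (left): focus=E path=0 depth=1 children=[] left=[] right=['V', 'I', 'A'] parent=K
Step 5 (right): focus=V path=1 depth=1 children=[] left=['E'] right=['I', 'A'] parent=K

Answer: K(E V I A(R))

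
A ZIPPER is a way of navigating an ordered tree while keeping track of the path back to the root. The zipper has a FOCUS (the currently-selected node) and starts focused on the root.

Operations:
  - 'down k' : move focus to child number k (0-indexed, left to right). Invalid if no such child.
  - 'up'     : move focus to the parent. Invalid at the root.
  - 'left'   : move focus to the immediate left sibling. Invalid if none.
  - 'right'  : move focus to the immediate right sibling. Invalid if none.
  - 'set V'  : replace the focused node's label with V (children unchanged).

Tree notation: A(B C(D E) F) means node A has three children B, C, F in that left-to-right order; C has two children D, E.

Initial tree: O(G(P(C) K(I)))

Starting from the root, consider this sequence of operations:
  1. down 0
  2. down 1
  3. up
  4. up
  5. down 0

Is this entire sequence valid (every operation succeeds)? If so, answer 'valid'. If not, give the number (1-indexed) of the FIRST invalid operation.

Answer: valid

Derivation:
Step 1 (down 0): focus=G path=0 depth=1 children=['P', 'K'] left=[] right=[] parent=O
Step 2 (down 1): focus=K path=0/1 depth=2 children=['I'] left=['P'] right=[] parent=G
Step 3 (up): focus=G path=0 depth=1 children=['P', 'K'] left=[] right=[] parent=O
Step 4 (up): focus=O path=root depth=0 children=['G'] (at root)
Step 5 (down 0): focus=G path=0 depth=1 children=['P', 'K'] left=[] right=[] parent=O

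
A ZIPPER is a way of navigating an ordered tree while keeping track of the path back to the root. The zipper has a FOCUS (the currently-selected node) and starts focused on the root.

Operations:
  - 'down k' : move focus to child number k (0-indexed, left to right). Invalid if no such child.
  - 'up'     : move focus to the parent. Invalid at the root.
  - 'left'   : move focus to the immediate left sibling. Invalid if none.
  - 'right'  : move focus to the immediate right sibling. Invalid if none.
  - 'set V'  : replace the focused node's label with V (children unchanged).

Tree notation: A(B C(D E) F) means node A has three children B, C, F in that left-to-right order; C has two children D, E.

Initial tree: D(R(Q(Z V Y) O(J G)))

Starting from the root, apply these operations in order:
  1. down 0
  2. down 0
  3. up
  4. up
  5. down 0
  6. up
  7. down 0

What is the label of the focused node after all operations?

Step 1 (down 0): focus=R path=0 depth=1 children=['Q', 'O'] left=[] right=[] parent=D
Step 2 (down 0): focus=Q path=0/0 depth=2 children=['Z', 'V', 'Y'] left=[] right=['O'] parent=R
Step 3 (up): focus=R path=0 depth=1 children=['Q', 'O'] left=[] right=[] parent=D
Step 4 (up): focus=D path=root depth=0 children=['R'] (at root)
Step 5 (down 0): focus=R path=0 depth=1 children=['Q', 'O'] left=[] right=[] parent=D
Step 6 (up): focus=D path=root depth=0 children=['R'] (at root)
Step 7 (down 0): focus=R path=0 depth=1 children=['Q', 'O'] left=[] right=[] parent=D

Answer: R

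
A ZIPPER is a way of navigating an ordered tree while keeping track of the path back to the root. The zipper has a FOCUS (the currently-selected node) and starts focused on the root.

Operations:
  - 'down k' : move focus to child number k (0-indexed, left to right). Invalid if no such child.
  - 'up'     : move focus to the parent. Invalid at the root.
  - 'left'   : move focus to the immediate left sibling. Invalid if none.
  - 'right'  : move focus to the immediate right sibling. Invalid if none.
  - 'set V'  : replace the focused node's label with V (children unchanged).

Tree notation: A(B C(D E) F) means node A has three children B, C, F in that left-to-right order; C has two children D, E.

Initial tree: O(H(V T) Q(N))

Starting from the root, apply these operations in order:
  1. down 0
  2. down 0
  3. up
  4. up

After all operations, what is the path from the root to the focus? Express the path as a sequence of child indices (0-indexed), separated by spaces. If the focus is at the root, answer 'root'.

Answer: root

Derivation:
Step 1 (down 0): focus=H path=0 depth=1 children=['V', 'T'] left=[] right=['Q'] parent=O
Step 2 (down 0): focus=V path=0/0 depth=2 children=[] left=[] right=['T'] parent=H
Step 3 (up): focus=H path=0 depth=1 children=['V', 'T'] left=[] right=['Q'] parent=O
Step 4 (up): focus=O path=root depth=0 children=['H', 'Q'] (at root)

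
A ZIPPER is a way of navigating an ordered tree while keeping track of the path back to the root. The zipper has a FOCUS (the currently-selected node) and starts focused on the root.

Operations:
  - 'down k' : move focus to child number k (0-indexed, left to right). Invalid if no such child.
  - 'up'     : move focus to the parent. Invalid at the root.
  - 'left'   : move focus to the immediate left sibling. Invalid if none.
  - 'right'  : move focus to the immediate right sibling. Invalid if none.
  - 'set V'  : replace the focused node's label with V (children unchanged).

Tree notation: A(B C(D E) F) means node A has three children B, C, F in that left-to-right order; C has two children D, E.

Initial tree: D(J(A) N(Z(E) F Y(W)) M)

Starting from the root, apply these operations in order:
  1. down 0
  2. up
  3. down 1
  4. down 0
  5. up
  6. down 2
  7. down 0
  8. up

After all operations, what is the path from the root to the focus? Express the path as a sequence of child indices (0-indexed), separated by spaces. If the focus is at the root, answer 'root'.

Answer: 1 2

Derivation:
Step 1 (down 0): focus=J path=0 depth=1 children=['A'] left=[] right=['N', 'M'] parent=D
Step 2 (up): focus=D path=root depth=0 children=['J', 'N', 'M'] (at root)
Step 3 (down 1): focus=N path=1 depth=1 children=['Z', 'F', 'Y'] left=['J'] right=['M'] parent=D
Step 4 (down 0): focus=Z path=1/0 depth=2 children=['E'] left=[] right=['F', 'Y'] parent=N
Step 5 (up): focus=N path=1 depth=1 children=['Z', 'F', 'Y'] left=['J'] right=['M'] parent=D
Step 6 (down 2): focus=Y path=1/2 depth=2 children=['W'] left=['Z', 'F'] right=[] parent=N
Step 7 (down 0): focus=W path=1/2/0 depth=3 children=[] left=[] right=[] parent=Y
Step 8 (up): focus=Y path=1/2 depth=2 children=['W'] left=['Z', 'F'] right=[] parent=N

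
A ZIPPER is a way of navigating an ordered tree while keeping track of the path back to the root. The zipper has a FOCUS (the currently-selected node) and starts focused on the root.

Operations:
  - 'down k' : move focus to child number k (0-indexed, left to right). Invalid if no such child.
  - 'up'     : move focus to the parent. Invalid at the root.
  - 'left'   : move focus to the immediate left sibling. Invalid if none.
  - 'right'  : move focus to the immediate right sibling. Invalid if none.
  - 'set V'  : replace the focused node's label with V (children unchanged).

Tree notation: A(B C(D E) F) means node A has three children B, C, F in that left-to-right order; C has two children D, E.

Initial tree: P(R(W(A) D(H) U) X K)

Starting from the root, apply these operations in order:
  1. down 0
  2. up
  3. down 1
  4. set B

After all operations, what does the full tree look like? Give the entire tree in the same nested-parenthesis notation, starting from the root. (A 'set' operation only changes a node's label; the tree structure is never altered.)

Answer: P(R(W(A) D(H) U) B K)

Derivation:
Step 1 (down 0): focus=R path=0 depth=1 children=['W', 'D', 'U'] left=[] right=['X', 'K'] parent=P
Step 2 (up): focus=P path=root depth=0 children=['R', 'X', 'K'] (at root)
Step 3 (down 1): focus=X path=1 depth=1 children=[] left=['R'] right=['K'] parent=P
Step 4 (set B): focus=B path=1 depth=1 children=[] left=['R'] right=['K'] parent=P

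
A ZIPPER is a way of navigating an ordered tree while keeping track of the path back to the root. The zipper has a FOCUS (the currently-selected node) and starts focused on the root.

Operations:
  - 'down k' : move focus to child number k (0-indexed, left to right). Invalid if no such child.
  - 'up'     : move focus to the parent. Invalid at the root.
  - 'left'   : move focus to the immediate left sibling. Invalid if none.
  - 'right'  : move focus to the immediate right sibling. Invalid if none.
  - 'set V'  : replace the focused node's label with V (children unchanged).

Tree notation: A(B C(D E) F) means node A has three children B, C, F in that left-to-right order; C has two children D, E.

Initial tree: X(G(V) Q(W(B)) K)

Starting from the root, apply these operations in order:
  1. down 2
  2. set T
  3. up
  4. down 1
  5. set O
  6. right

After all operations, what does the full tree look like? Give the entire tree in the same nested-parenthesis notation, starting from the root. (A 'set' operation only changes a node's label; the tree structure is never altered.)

Step 1 (down 2): focus=K path=2 depth=1 children=[] left=['G', 'Q'] right=[] parent=X
Step 2 (set T): focus=T path=2 depth=1 children=[] left=['G', 'Q'] right=[] parent=X
Step 3 (up): focus=X path=root depth=0 children=['G', 'Q', 'T'] (at root)
Step 4 (down 1): focus=Q path=1 depth=1 children=['W'] left=['G'] right=['T'] parent=X
Step 5 (set O): focus=O path=1 depth=1 children=['W'] left=['G'] right=['T'] parent=X
Step 6 (right): focus=T path=2 depth=1 children=[] left=['G', 'O'] right=[] parent=X

Answer: X(G(V) O(W(B)) T)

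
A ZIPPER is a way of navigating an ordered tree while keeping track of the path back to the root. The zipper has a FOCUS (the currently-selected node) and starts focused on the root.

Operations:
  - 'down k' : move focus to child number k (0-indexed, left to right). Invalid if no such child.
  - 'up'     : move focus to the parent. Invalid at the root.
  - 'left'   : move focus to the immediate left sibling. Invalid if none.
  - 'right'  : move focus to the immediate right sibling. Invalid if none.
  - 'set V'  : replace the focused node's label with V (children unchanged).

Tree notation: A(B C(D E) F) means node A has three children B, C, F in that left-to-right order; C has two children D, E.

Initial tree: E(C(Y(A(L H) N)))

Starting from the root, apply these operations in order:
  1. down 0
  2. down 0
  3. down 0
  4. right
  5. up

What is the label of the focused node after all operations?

Step 1 (down 0): focus=C path=0 depth=1 children=['Y'] left=[] right=[] parent=E
Step 2 (down 0): focus=Y path=0/0 depth=2 children=['A', 'N'] left=[] right=[] parent=C
Step 3 (down 0): focus=A path=0/0/0 depth=3 children=['L', 'H'] left=[] right=['N'] parent=Y
Step 4 (right): focus=N path=0/0/1 depth=3 children=[] left=['A'] right=[] parent=Y
Step 5 (up): focus=Y path=0/0 depth=2 children=['A', 'N'] left=[] right=[] parent=C

Answer: Y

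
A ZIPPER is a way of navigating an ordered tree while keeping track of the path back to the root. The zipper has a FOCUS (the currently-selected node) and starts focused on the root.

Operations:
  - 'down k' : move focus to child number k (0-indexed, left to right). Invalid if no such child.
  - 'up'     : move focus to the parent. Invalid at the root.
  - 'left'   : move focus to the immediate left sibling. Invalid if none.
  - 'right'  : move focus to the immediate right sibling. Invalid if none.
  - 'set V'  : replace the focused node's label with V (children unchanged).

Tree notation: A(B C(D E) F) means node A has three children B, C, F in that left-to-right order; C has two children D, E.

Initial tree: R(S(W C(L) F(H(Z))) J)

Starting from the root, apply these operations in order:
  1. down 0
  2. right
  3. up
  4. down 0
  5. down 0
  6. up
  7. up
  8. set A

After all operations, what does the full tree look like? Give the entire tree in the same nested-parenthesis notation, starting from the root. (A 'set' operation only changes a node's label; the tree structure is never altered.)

Step 1 (down 0): focus=S path=0 depth=1 children=['W', 'C', 'F'] left=[] right=['J'] parent=R
Step 2 (right): focus=J path=1 depth=1 children=[] left=['S'] right=[] parent=R
Step 3 (up): focus=R path=root depth=0 children=['S', 'J'] (at root)
Step 4 (down 0): focus=S path=0 depth=1 children=['W', 'C', 'F'] left=[] right=['J'] parent=R
Step 5 (down 0): focus=W path=0/0 depth=2 children=[] left=[] right=['C', 'F'] parent=S
Step 6 (up): focus=S path=0 depth=1 children=['W', 'C', 'F'] left=[] right=['J'] parent=R
Step 7 (up): focus=R path=root depth=0 children=['S', 'J'] (at root)
Step 8 (set A): focus=A path=root depth=0 children=['S', 'J'] (at root)

Answer: A(S(W C(L) F(H(Z))) J)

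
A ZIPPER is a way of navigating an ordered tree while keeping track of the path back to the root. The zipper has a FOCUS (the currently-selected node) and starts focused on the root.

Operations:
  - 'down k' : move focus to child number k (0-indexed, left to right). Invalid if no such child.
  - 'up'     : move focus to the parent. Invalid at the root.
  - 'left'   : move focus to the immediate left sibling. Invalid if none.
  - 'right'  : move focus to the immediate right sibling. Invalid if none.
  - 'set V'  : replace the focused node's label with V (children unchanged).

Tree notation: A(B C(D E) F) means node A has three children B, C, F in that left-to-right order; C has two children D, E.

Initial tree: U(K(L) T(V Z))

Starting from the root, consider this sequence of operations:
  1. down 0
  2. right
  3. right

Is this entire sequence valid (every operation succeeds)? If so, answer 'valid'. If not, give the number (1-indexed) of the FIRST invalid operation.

Answer: 3

Derivation:
Step 1 (down 0): focus=K path=0 depth=1 children=['L'] left=[] right=['T'] parent=U
Step 2 (right): focus=T path=1 depth=1 children=['V', 'Z'] left=['K'] right=[] parent=U
Step 3 (right): INVALID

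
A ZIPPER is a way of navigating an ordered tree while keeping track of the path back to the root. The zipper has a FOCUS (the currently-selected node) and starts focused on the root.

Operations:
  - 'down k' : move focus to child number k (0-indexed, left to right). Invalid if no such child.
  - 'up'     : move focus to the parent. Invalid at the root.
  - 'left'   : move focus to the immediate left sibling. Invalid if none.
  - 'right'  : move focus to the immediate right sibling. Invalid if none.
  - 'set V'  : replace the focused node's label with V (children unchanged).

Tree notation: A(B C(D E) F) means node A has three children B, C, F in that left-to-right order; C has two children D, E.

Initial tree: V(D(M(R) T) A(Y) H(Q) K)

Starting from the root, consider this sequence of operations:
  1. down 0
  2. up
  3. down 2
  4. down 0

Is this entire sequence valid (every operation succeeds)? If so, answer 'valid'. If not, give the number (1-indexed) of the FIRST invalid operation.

Answer: valid

Derivation:
Step 1 (down 0): focus=D path=0 depth=1 children=['M', 'T'] left=[] right=['A', 'H', 'K'] parent=V
Step 2 (up): focus=V path=root depth=0 children=['D', 'A', 'H', 'K'] (at root)
Step 3 (down 2): focus=H path=2 depth=1 children=['Q'] left=['D', 'A'] right=['K'] parent=V
Step 4 (down 0): focus=Q path=2/0 depth=2 children=[] left=[] right=[] parent=H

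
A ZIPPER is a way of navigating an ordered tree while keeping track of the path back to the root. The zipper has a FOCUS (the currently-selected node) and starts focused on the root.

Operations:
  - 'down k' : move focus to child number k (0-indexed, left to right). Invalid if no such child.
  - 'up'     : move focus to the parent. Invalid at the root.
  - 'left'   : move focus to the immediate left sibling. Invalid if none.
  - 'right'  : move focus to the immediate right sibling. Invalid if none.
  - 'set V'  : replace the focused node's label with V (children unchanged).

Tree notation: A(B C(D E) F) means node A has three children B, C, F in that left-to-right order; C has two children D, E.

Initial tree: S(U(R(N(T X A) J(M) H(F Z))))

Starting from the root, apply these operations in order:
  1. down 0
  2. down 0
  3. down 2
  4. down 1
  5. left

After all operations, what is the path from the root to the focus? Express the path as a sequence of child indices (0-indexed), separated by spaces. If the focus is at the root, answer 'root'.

Step 1 (down 0): focus=U path=0 depth=1 children=['R'] left=[] right=[] parent=S
Step 2 (down 0): focus=R path=0/0 depth=2 children=['N', 'J', 'H'] left=[] right=[] parent=U
Step 3 (down 2): focus=H path=0/0/2 depth=3 children=['F', 'Z'] left=['N', 'J'] right=[] parent=R
Step 4 (down 1): focus=Z path=0/0/2/1 depth=4 children=[] left=['F'] right=[] parent=H
Step 5 (left): focus=F path=0/0/2/0 depth=4 children=[] left=[] right=['Z'] parent=H

Answer: 0 0 2 0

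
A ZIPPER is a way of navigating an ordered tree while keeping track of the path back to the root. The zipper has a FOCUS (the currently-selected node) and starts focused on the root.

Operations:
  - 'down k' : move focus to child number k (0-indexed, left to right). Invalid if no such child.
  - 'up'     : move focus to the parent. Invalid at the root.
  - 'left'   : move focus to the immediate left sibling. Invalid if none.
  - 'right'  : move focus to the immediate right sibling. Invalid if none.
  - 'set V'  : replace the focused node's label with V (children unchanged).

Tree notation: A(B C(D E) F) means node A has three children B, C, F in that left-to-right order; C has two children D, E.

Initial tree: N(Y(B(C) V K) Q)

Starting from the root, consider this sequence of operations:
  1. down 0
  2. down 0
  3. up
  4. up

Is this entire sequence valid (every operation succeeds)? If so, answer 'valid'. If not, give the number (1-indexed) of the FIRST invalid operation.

Step 1 (down 0): focus=Y path=0 depth=1 children=['B', 'V', 'K'] left=[] right=['Q'] parent=N
Step 2 (down 0): focus=B path=0/0 depth=2 children=['C'] left=[] right=['V', 'K'] parent=Y
Step 3 (up): focus=Y path=0 depth=1 children=['B', 'V', 'K'] left=[] right=['Q'] parent=N
Step 4 (up): focus=N path=root depth=0 children=['Y', 'Q'] (at root)

Answer: valid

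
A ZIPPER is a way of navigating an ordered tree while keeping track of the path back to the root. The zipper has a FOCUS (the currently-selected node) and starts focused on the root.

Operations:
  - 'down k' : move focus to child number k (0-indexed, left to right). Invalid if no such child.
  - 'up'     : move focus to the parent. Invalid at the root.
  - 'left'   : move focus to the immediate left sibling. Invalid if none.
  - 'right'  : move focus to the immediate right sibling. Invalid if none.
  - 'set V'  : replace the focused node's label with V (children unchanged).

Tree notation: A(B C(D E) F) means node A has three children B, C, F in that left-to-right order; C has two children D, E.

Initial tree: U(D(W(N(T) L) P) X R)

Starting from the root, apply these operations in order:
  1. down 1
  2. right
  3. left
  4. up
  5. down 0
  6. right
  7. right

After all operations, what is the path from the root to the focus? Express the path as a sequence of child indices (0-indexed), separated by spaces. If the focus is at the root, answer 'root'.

Step 1 (down 1): focus=X path=1 depth=1 children=[] left=['D'] right=['R'] parent=U
Step 2 (right): focus=R path=2 depth=1 children=[] left=['D', 'X'] right=[] parent=U
Step 3 (left): focus=X path=1 depth=1 children=[] left=['D'] right=['R'] parent=U
Step 4 (up): focus=U path=root depth=0 children=['D', 'X', 'R'] (at root)
Step 5 (down 0): focus=D path=0 depth=1 children=['W', 'P'] left=[] right=['X', 'R'] parent=U
Step 6 (right): focus=X path=1 depth=1 children=[] left=['D'] right=['R'] parent=U
Step 7 (right): focus=R path=2 depth=1 children=[] left=['D', 'X'] right=[] parent=U

Answer: 2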